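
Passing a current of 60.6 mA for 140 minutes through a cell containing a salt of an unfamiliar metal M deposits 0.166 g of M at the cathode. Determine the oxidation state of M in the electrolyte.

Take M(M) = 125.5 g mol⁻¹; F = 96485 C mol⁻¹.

Q = I·t = 0.06060 A × 8400.0 s = 509.0 C, so n(e⁻) = 509.0/96485 = 0.005276 mol.
n(M) deposited = 0.166 / 125.5 = 0.001323 mol.
Electrons per atom = n(e⁻)/n(M) = 0.005276 / 0.001323 = 3.99 ≈ 4, so the ion is M⁴⁺.

+4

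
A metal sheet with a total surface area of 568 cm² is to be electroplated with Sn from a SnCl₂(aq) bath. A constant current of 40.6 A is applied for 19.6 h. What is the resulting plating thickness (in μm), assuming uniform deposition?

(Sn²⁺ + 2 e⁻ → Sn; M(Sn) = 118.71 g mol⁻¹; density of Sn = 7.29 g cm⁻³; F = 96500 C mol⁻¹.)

Q = I·t = 40.60 × 70560 = 2865000 C; n(e⁻) = 29.69 mol.
n(Sn) = n(e⁻)/2 = 14.84 mol, so m = 14.84 × 118.71 = 1762 g.
Volume = m/ρ = 1762 / 7.29 = 241.7 cm³.
Thickness = V/A = 241.7 / 568 = 0.426 cm = 4260 μm.

4260 μm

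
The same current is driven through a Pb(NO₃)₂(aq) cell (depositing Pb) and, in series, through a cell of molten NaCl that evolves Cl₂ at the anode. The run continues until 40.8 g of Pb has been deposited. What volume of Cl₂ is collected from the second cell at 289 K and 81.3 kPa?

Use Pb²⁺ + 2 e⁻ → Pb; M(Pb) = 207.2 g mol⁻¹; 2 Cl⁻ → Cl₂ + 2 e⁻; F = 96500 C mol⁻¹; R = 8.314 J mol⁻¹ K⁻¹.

5.82 L

n(Pb) = 40.8 / 207.2 = 0.1969 mol, so n(e⁻) = 2 × 0.1969 = 0.3938 mol.
The cells are in series, so the same 0.3938 mol of electrons passes through the second cell.
2 Cl⁻ → Cl₂ + 2 e⁻ — 2 mol e⁻ per mol Cl₂, so n(Cl₂) = 0.3938/2 = 0.1969 mol.
V = nRT/P = (0.1969 × 8.314 × 289) / (81.3 × 10³) = 0.00582 m³ = 5.82 L.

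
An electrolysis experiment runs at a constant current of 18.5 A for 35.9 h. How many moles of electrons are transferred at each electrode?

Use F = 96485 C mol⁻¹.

Q = I·t = 18.50 A × 129240 s = 2391000 C.
n(e⁻) = Q/F = 2391000 / 96485 = 24.8 mol.

24.8 mol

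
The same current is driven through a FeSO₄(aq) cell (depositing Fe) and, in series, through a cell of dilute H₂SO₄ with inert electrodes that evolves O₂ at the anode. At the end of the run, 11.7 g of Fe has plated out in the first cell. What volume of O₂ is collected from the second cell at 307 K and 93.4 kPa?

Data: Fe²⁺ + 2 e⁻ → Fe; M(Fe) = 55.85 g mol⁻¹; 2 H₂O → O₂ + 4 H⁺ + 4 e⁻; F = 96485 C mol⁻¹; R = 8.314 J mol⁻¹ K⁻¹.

2.86 L

n(Fe) = 11.7 / 55.85 = 0.2095 mol, so n(e⁻) = 2 × 0.2095 = 0.4190 mol.
The cells are in series, so the same 0.4190 mol of electrons passes through the second cell.
2 H₂O → O₂ + 4 H⁺ + 4 e⁻ — 4 mol e⁻ per mol O₂, so n(O₂) = 0.4190/4 = 0.1047 mol.
V = nRT/P = (0.1047 × 8.314 × 307) / (93.4 × 10³) = 0.00286 m³ = 2.86 L.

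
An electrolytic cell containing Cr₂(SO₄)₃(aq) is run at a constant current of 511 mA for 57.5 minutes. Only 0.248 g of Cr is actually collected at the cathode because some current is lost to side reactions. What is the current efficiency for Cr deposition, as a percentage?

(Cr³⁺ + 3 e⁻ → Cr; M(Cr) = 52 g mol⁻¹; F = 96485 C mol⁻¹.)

78.3 %

Q = I·t = 0.5110 × 3450.0 = 1763 C; n(e⁻) = 1763/96485 = 0.01827 mol.
Theoretical n(Cr) = n(e⁻)/3 = 0.006091 mol, i.e. m_theo = 0.006091 × 52 = 0.3167 g.
Efficiency = m_actual / m_theo = 0.248 / 0.3167 = 78.3 %.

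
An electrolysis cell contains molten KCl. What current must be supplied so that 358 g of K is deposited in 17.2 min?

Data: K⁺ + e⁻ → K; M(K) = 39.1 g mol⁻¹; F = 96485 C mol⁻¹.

n(K) = 358 / 39.1 = 9.156 mol.
n(e⁻) = 1 × 9.156 = 9.156 mol.
Q = n(e⁻)·F = 9.156 × 96485 = 883400 C.
I = Q/t = 883400 / 1032.0 s = 856 A.

856 A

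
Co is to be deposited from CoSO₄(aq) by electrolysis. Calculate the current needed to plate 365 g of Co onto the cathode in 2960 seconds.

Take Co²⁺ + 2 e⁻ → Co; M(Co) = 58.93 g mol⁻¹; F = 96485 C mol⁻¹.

404 A

n(Co) = 365 / 58.93 = 6.194 mol.
n(e⁻) = 2 × 6.194 = 12.39 mol.
Q = n(e⁻)·F = 12.39 × 96485 = 1195000 C.
I = Q/t = 1195000 / 2960.0 s = 404 A.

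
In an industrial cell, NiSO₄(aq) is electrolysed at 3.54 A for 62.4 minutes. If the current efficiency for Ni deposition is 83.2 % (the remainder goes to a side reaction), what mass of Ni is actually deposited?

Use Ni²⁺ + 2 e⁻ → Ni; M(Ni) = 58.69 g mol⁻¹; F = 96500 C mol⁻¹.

Q = I·t = 3.540 × 3744.0 = 13250 C.
n(e⁻) = 13250/96500 = 0.1373 mol; theoretically n(Ni) = 0.1373/2 = 0.06867 mol, m_theo = 4.030 g.
At 83.2 % efficiency, m_actual = 0.832 × 4.030 = 3.35 g.

3.35 g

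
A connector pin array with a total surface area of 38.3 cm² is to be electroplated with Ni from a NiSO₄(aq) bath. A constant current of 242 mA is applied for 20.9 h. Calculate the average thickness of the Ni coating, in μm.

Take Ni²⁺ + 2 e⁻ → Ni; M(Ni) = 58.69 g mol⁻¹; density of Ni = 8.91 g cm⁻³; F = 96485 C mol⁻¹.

Q = I·t = 0.2420 × 75240 = 18210 C; n(e⁻) = 0.1887 mol.
n(Ni) = n(e⁻)/2 = 0.09436 mol, so m = 0.09436 × 58.69 = 5.538 g.
Volume = m/ρ = 5.538 / 8.91 = 0.6215 cm³.
Thickness = V/A = 0.6215 / 38.3 = 0.0162 cm = 162 μm.

162 μm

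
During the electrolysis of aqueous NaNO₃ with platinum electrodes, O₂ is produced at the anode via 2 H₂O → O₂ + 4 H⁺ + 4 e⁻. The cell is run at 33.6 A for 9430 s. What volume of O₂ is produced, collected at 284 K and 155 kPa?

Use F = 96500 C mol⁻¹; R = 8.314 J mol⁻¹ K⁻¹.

Q = I·t = 33.60 A × 9430.0 s = 316800 C.
n(e⁻) = Q/F = 316800 / 96500 = 3.283 mol.
4 electrons are transferred per O₂ molecule, so n(O₂) = 3.283 / 4 = 0.8208 mol.
V = nRT/P = (0.8208 × 8.314 × 284) / (155 × 10³ Pa) = 0.0125 m³ = 12.5 L.

12.5 L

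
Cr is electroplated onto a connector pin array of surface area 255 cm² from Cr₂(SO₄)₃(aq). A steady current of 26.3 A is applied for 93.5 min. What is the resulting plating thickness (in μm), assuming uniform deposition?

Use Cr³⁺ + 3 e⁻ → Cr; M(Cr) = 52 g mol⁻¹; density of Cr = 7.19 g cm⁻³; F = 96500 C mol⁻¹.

145 μm

Q = I·t = 26.30 × 5610.0 = 147500 C; n(e⁻) = 1.529 mol.
n(Cr) = n(e⁻)/3 = 0.5096 mol, so m = 0.5096 × 52 = 26.50 g.
Volume = m/ρ = 26.50 / 7.19 = 3.686 cm³.
Thickness = V/A = 3.686 / 255 = 0.0145 cm = 145 μm.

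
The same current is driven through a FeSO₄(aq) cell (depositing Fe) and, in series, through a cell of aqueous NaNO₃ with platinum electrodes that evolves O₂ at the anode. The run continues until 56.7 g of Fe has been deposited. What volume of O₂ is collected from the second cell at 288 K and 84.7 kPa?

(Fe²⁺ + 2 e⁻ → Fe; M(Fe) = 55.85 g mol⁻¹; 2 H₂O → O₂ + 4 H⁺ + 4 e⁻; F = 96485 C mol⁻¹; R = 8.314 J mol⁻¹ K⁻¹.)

n(Fe) = 56.7 / 55.85 = 1.015 mol, so n(e⁻) = 2 × 1.015 = 2.030 mol.
The cells are in series, so the same 2.030 mol of electrons passes through the second cell.
2 H₂O → O₂ + 4 H⁺ + 4 e⁻ — 4 mol e⁻ per mol O₂, so n(O₂) = 2.030/4 = 0.5076 mol.
V = nRT/P = (0.5076 × 8.314 × 288) / (84.7 × 10³) = 0.0143 m³ = 14.3 L.

14.3 L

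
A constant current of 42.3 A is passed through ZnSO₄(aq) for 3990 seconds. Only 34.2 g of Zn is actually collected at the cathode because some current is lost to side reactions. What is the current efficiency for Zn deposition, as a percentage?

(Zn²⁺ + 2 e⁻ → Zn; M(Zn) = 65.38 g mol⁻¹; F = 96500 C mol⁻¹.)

59.8 %

Q = I·t = 42.30 × 3990.0 = 168800 C; n(e⁻) = 168800/96500 = 1.749 mol.
Theoretical n(Zn) = n(e⁻)/2 = 0.8745 mol, i.e. m_theo = 0.8745 × 65.38 = 57.17 g.
Efficiency = m_actual / m_theo = 34.2 / 57.17 = 59.8 %.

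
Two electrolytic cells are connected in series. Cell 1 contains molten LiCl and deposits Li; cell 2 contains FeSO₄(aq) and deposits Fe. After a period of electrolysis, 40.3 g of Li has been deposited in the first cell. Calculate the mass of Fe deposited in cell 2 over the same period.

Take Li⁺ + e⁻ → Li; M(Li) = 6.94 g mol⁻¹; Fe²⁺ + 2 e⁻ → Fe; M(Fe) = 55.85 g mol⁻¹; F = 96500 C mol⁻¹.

n(Li) = 40.3 / 6.94 = 5.807 mol.
Since Li⁺ + e⁻ → Li, n(e⁻) passed = 1 × 5.807 = 5.807 mol.
Cells in series carry the same charge, so the same 5.807 mol of electrons passes through cell 2.
Fe²⁺ + 2 e⁻ → Fe, so n(Fe) = 5.807 / 2 = 2.903 mol.
m(Fe) = 2.903 × 55.85 = 162 g.

162 g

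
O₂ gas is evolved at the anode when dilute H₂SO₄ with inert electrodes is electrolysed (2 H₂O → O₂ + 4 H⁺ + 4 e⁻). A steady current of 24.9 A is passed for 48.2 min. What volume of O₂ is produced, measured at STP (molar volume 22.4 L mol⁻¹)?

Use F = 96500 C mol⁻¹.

Q = I·t = 24.90 A × 2892.0 s = 72010 C.
n(e⁻) = Q/F = 72010 / 96500 = 0.7462 mol.
4 electrons are transferred per O₂ molecule, so n(O₂) = 0.7462 / 4 = 0.1866 mol.
V = n × V_m = 0.1866 × 22.4 = 4.18 L.

4.18 L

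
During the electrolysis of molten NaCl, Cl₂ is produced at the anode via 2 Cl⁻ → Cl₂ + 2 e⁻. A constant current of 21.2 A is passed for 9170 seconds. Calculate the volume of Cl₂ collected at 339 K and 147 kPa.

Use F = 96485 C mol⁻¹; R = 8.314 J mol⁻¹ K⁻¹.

19.3 L

Q = I·t = 21.20 A × 9170.0 s = 194400 C.
n(e⁻) = Q/F = 194400 / 96485 = 2.015 mol.
2 electrons are transferred per Cl₂ molecule, so n(Cl₂) = 2.015 / 2 = 1.007 mol.
V = nRT/P = (1.007 × 8.314 × 339) / (147 × 10³ Pa) = 0.0193 m³ = 19.3 L.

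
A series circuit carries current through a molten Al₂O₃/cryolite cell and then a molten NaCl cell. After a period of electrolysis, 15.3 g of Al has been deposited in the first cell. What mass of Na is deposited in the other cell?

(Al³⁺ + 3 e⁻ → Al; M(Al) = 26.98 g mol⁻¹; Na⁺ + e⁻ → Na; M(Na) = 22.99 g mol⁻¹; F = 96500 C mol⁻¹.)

39.1 g

n(Al) = 15.3 / 26.98 = 0.5671 mol.
Since Al³⁺ + 3 e⁻ → Al, n(e⁻) passed = 3 × 0.5671 = 1.701 mol.
Cells in series carry the same charge, so the same 1.701 mol of electrons passes through cell 2.
Na⁺ + e⁻ → Na, so n(Na) = 1.701 / 1 = 1.701 mol.
m(Na) = 1.701 × 22.99 = 39.1 g.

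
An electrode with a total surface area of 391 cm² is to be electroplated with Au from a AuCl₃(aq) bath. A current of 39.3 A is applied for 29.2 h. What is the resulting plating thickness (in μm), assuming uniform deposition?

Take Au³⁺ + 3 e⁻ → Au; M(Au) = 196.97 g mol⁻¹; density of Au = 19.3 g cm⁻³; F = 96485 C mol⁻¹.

Q = I·t = 39.30 × 105120 = 4131000 C; n(e⁻) = 42.82 mol.
n(Au) = n(e⁻)/3 = 14.27 mol, so m = 14.27 × 196.97 = 2811 g.
Volume = m/ρ = 2811 / 19.3 = 145.7 cm³.
Thickness = V/A = 145.7 / 391 = 0.373 cm = 3730 μm.

3730 μm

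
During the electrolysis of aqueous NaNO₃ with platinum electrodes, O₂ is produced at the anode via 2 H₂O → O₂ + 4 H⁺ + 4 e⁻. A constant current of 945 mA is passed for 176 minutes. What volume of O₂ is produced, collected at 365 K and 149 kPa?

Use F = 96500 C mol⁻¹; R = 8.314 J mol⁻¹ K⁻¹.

Q = I·t = 0.9450 A × 10560 s = 9979 C.
n(e⁻) = Q/F = 9979 / 96500 = 0.1034 mol.
4 electrons are transferred per O₂ molecule, so n(O₂) = 0.1034 / 4 = 0.02585 mol.
V = nRT/P = (0.02585 × 8.314 × 365) / (149 × 10³ Pa) = 5.27 × 10⁻⁴ m³ = 0.527 L.

0.527 L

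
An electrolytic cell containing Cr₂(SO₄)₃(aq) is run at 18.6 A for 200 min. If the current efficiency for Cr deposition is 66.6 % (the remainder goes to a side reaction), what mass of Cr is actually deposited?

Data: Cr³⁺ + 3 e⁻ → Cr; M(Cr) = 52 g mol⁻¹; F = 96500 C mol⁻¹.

Q = I·t = 18.60 × 12000 = 223200 C.
n(e⁻) = 223200/96500 = 2.313 mol; theoretically n(Cr) = 2.313/3 = 0.7710 mol, m_theo = 40.09 g.
At 66.6 % efficiency, m_actual = 0.666 × 40.09 = 26.7 g.

26.7 g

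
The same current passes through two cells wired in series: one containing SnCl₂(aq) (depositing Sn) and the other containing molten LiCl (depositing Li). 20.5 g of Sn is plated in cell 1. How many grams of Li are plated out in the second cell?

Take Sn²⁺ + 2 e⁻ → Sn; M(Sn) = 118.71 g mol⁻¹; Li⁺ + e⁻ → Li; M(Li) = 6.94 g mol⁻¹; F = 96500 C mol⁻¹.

n(Sn) = 20.5 / 118.71 = 0.1727 mol.
Since Sn²⁺ + 2 e⁻ → Sn, n(e⁻) passed = 2 × 0.1727 = 0.3454 mol.
Cells in series carry the same charge, so the same 0.3454 mol of electrons passes through cell 2.
Li⁺ + e⁻ → Li, so n(Li) = 0.3454 / 1 = 0.3454 mol.
m(Li) = 0.3454 × 6.94 = 2.40 g.

2.40 g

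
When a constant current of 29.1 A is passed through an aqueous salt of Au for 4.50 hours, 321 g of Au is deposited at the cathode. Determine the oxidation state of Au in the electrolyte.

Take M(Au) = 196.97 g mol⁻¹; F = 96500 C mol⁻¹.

+3

Q = I·t = 29.10 A × 16200 s = 471400 C, so n(e⁻) = 471400/96500 = 4.885 mol.
n(Au) deposited = 321 / 196.97 = 1.630 mol.
Electrons per atom = n(e⁻)/n(Au) = 4.885 / 1.630 = 3.00 ≈ 3, so the ion is Au³⁺.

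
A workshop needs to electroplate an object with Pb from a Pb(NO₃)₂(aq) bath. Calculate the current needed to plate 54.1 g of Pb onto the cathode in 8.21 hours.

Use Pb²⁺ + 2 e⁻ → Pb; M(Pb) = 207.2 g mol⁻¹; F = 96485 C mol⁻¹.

n(Pb) = 54.1 / 207.2 = 0.2611 mol.
n(e⁻) = 2 × 0.2611 = 0.5222 mol.
Q = n(e⁻)·F = 0.5222 × 96485 = 50380 C.
I = Q/t = 50380 / 29556 s = 1.70 A.

1.70 A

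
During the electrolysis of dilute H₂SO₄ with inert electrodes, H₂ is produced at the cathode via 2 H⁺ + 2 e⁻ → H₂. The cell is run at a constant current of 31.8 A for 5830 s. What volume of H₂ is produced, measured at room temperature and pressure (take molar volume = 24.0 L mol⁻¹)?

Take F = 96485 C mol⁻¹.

Q = I·t = 31.80 A × 5830.0 s = 185400 C.
n(e⁻) = Q/F = 185400 / 96485 = 1.921 mol.
2 electrons are transferred per H₂ molecule, so n(H₂) = 1.921 / 2 = 0.9607 mol.
V = n × V_m = 0.9607 × 24.0 = 23.1 L.

23.1 L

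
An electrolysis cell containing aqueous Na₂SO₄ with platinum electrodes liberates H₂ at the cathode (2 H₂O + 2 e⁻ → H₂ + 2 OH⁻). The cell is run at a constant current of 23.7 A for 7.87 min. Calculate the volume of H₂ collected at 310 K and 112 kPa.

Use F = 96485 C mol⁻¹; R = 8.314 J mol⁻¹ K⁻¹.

1.33 L

Q = I·t = 23.70 A × 472.20 s = 11190 C.
n(e⁻) = Q/F = 11190 / 96485 = 0.1160 mol.
2 electrons are transferred per H₂ molecule, so n(H₂) = 0.1160 / 2 = 0.05799 mol.
V = nRT/P = (0.05799 × 8.314 × 310) / (112 × 10³ Pa) = 0.00133 m³ = 1.33 L.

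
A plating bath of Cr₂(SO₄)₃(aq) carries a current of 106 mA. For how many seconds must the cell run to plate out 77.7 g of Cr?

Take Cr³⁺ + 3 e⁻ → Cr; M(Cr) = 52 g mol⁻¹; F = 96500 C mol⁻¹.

4.08 × 10⁶ s

n(Cr) = m/M = 77.7 / 52 = 1.494 mol.
Each Cr atom requires 3 electrons, so n(e⁻) = 3 × 1.494 = 4.483 mol.
Q = n(e⁻)·F = 4.483 × 96500 = 432600 C.
t = Q/I = 432600 / 0.1060 A = 4081000 s.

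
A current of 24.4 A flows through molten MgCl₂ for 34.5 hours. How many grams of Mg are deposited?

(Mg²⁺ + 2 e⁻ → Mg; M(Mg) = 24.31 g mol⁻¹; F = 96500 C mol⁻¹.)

382 g

Q = I·t = 24.40 A × 124200 s = 3030000 C.
n(e⁻) = Q/F = 3030000 / 96500 = 31.40 mol.
Mg²⁺ + 2 e⁻ → Mg, so n(Mg) = n(e⁻)/2 = 15.70 mol.
m = n·M = 15.70 × 24.31 = 382 g.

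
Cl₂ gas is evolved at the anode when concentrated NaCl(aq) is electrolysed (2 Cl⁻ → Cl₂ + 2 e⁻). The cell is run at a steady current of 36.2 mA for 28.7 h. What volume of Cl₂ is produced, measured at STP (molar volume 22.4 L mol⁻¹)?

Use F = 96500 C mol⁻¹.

0.434 L

Q = I·t = 0.03620 A × 103320 s = 3740 C.
n(e⁻) = Q/F = 3740 / 96500 = 0.03876 mol.
2 electrons are transferred per Cl₂ molecule, so n(Cl₂) = 0.03876 / 2 = 0.01938 mol.
V = n × V_m = 0.01938 × 22.4 = 0.434 L.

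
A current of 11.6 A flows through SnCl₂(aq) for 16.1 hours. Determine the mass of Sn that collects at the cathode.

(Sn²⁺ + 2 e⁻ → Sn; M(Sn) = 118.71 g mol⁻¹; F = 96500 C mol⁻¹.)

Q = I·t = 11.60 A × 57960 s = 672300 C.
n(e⁻) = Q/F = 672300 / 96500 = 6.967 mol.
Sn²⁺ + 2 e⁻ → Sn, so n(Sn) = n(e⁻)/2 = 3.484 mol.
m = n·M = 3.484 × 118.71 = 414 g.

414 g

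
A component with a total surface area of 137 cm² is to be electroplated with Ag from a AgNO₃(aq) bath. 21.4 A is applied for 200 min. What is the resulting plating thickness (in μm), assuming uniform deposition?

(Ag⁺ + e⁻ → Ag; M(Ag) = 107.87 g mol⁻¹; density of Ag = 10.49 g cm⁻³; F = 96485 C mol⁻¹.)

2000 μm

Q = I·t = 21.40 × 12000 = 256800 C; n(e⁻) = 2.662 mol.
n(Ag) = n(e⁻)/1 = 2.662 mol, so m = 2.662 × 107.87 = 287.1 g.
Volume = m/ρ = 287.1 / 10.49 = 27.37 cm³.
Thickness = V/A = 27.37 / 137 = 0.200 cm = 2000 μm.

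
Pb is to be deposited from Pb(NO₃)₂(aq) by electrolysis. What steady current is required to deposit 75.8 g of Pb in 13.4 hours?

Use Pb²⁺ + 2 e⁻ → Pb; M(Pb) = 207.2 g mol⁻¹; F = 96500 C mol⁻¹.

n(Pb) = 75.8 / 207.2 = 0.3658 mol.
n(e⁻) = 2 × 0.3658 = 0.7317 mol.
Q = n(e⁻)·F = 0.7317 × 96500 = 70610 C.
I = Q/t = 70610 / 48240 s = 1.46 A.

1.46 A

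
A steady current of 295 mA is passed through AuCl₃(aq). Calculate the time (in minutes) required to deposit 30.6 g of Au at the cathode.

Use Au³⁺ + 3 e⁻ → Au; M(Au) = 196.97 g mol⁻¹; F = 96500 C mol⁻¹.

2540 min

n(Au) = m/M = 30.6 / 196.97 = 0.1554 mol.
Each Au atom requires 3 electrons, so n(e⁻) = 3 × 0.1554 = 0.4661 mol.
Q = n(e⁻)·F = 0.4661 × 96500 = 44970 C.
t = Q/I = 44970 / 0.2950 A = 152500 s = 2540 min.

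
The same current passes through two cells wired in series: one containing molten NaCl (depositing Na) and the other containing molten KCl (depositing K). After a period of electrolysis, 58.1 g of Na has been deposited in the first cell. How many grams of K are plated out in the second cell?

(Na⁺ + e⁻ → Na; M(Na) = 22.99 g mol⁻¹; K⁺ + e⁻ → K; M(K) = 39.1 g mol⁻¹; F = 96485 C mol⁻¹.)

98.8 g

n(Na) = 58.1 / 22.99 = 2.527 mol.
Since Na⁺ + e⁻ → Na, n(e⁻) passed = 1 × 2.527 = 2.527 mol.
Cells in series carry the same charge, so the same 2.527 mol of electrons passes through cell 2.
K⁺ + e⁻ → K, so n(K) = 2.527 / 1 = 2.527 mol.
m(K) = 2.527 × 39.1 = 98.8 g.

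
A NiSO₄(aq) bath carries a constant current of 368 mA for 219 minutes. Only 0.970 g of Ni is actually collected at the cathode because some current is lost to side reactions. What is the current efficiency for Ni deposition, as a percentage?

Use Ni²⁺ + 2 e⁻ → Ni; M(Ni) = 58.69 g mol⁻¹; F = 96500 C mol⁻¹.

Q = I·t = 0.3680 × 13140 = 4836 C; n(e⁻) = 4836/96500 = 0.05011 mol.
Theoretical n(Ni) = n(e⁻)/2 = 0.02505 mol, i.e. m_theo = 0.02505 × 58.69 = 1.470 g.
Efficiency = m_actual / m_theo = 0.970 / 1.470 = 66.0 %.

66.0 %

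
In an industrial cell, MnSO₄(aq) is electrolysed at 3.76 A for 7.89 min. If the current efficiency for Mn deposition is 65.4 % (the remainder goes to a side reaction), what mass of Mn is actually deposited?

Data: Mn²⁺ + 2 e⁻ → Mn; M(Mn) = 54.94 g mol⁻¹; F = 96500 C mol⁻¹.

0.331 g

Q = I·t = 3.760 × 473.40 = 1780 C.
n(e⁻) = 1780/96500 = 0.01845 mol; theoretically n(Mn) = 0.01845/2 = 0.009223 mol, m_theo = 0.5067 g.
At 65.4 % efficiency, m_actual = 0.654 × 0.5067 = 0.331 g.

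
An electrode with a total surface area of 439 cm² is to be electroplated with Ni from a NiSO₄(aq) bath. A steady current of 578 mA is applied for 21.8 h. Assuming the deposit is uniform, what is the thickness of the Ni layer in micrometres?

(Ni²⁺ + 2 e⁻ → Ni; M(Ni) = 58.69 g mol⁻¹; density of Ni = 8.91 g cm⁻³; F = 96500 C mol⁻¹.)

35.3 μm

Q = I·t = 0.5780 × 78480 = 45360 C; n(e⁻) = 0.4701 mol.
n(Ni) = n(e⁻)/2 = 0.2350 mol, so m = 0.2350 × 58.69 = 13.79 g.
Volume = m/ρ = 13.79 / 8.91 = 1.548 cm³.
Thickness = V/A = 1.548 / 439 = 0.00353 cm = 35.3 μm.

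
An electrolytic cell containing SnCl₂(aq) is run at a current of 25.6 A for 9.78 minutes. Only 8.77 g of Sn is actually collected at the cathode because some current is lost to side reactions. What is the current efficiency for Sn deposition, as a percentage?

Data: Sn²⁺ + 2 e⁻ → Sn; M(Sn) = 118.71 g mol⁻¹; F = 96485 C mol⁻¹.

Q = I·t = 25.60 × 586.80 = 15020 C; n(e⁻) = 15020/96485 = 0.1557 mol.
Theoretical n(Sn) = n(e⁻)/2 = 0.07785 mol, i.e. m_theo = 0.07785 × 118.71 = 9.241 g.
Efficiency = m_actual / m_theo = 8.77 / 9.241 = 94.9 %.

94.9 %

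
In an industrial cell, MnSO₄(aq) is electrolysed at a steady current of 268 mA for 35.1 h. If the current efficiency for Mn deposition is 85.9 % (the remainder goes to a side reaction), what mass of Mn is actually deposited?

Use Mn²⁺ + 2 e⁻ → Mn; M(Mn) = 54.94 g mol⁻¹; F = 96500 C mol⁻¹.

8.28 g

Q = I·t = 0.2680 × 126360 = 33860 C.
n(e⁻) = 33860/96500 = 0.3509 mol; theoretically n(Mn) = 0.3509/2 = 0.1755 mol, m_theo = 9.640 g.
At 85.9 % efficiency, m_actual = 0.859 × 9.640 = 8.28 g.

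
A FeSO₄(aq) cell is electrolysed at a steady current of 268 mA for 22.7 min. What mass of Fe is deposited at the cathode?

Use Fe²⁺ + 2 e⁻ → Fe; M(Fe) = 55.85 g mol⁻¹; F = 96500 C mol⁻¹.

Q = I·t = 0.2680 A × 1362.0 s = 365.0 C.
n(e⁻) = Q/F = 365.0 / 96500 = 0.003783 mol.
Fe²⁺ + 2 e⁻ → Fe, so n(Fe) = n(e⁻)/2 = 0.001891 mol.
m = n·M = 0.001891 × 55.85 = 0.106 g.

0.106 g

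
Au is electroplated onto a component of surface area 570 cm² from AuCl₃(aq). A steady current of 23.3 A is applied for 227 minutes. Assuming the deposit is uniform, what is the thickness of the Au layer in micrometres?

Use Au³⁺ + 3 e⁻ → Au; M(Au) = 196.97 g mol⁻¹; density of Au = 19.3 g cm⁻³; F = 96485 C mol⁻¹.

196 μm

Q = I·t = 23.30 × 13620 = 317300 C; n(e⁻) = 3.289 mol.
n(Au) = n(e⁻)/3 = 1.096 mol, so m = 1.096 × 196.97 = 215.9 g.
Volume = m/ρ = 215.9 / 19.3 = 11.19 cm³.
Thickness = V/A = 11.19 / 570 = 0.0196 cm = 196 μm.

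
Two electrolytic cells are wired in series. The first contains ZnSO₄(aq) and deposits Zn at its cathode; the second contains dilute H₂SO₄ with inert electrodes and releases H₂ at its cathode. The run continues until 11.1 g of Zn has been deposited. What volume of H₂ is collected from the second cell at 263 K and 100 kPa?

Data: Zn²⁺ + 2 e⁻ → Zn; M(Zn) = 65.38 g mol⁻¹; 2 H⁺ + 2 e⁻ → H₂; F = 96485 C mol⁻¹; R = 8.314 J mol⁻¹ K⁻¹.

n(Zn) = 11.1 / 65.38 = 0.1698 mol, so n(e⁻) = 2 × 0.1698 = 0.3396 mol.
The cells are in series, so the same 0.3396 mol of electrons passes through the second cell.
2 H⁺ + 2 e⁻ → H₂ — 2 mol e⁻ per mol H₂, so n(H₂) = 0.3396/2 = 0.1698 mol.
V = nRT/P = (0.1698 × 8.314 × 263) / (100 × 10³) = 0.00371 m³ = 3.71 L.

3.71 L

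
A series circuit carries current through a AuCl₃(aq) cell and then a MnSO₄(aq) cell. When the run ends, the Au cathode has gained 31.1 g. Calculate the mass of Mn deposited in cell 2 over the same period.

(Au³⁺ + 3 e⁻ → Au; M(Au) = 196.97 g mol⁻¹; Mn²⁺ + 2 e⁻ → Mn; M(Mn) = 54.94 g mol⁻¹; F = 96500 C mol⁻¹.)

n(Au) = 31.1 / 196.97 = 0.1579 mol.
Since Au³⁺ + 3 e⁻ → Au, n(e⁻) passed = 3 × 0.1579 = 0.4737 mol.
Cells in series carry the same charge, so the same 0.4737 mol of electrons passes through cell 2.
Mn²⁺ + 2 e⁻ → Mn, so n(Mn) = 0.4737 / 2 = 0.2368 mol.
m(Mn) = 0.2368 × 54.94 = 13.0 g.

13.0 g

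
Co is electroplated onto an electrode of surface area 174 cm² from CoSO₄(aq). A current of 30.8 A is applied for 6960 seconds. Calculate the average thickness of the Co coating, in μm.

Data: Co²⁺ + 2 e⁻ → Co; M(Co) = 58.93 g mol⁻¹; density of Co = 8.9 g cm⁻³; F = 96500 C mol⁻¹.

Q = I·t = 30.80 × 6960.0 = 214400 C; n(e⁻) = 2.221 mol.
n(Co) = n(e⁻)/2 = 1.111 mol, so m = 1.111 × 58.93 = 65.45 g.
Volume = m/ρ = 65.45 / 8.9 = 7.354 cm³.
Thickness = V/A = 7.354 / 174 = 0.0423 cm = 423 μm.

423 μm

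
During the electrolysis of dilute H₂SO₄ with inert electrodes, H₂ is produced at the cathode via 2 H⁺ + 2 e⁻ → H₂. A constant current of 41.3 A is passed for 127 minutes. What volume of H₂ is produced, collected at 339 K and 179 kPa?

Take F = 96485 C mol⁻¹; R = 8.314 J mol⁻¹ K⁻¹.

25.7 L

Q = I·t = 41.30 A × 7620.0 s = 314700 C.
n(e⁻) = Q/F = 314700 / 96485 = 3.262 mol.
2 electrons are transferred per H₂ molecule, so n(H₂) = 3.262 / 2 = 1.631 mol.
V = nRT/P = (1.631 × 8.314 × 339) / (179 × 10³ Pa) = 0.0257 m³ = 25.7 L.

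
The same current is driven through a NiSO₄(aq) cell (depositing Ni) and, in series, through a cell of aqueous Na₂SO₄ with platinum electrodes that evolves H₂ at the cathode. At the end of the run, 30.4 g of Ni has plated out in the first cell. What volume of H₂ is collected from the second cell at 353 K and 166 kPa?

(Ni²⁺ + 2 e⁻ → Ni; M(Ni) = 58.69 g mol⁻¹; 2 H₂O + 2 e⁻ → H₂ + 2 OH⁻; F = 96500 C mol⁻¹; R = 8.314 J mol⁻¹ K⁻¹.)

9.16 L

n(Ni) = 30.4 / 58.69 = 0.5180 mol, so n(e⁻) = 2 × 0.5180 = 1.036 mol.
The cells are in series, so the same 1.036 mol of electrons passes through the second cell.
2 H₂O + 2 e⁻ → H₂ + 2 OH⁻ — 2 mol e⁻ per mol H₂, so n(H₂) = 1.036/2 = 0.5180 mol.
V = nRT/P = (0.5180 × 8.314 × 353) / (166 × 10³) = 0.00916 m³ = 9.16 L.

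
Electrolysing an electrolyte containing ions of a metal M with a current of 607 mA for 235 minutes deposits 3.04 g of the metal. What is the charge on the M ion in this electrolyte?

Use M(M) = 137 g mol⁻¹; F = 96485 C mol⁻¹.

+4

Q = I·t = 0.6070 A × 14100 s = 8559 C, so n(e⁻) = 8559/96485 = 0.08870 mol.
n(M) deposited = 3.04 / 137 = 0.02219 mol.
Electrons per atom = n(e⁻)/n(M) = 0.08870 / 0.02219 = 4.00 ≈ 4, so the ion is M⁴⁺.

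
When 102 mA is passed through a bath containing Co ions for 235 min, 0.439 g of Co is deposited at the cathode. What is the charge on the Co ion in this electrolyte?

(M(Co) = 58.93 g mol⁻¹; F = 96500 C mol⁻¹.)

Q = I·t = 0.1020 A × 14100 s = 1438 C, so n(e⁻) = 1438/96500 = 0.01490 mol.
n(Co) deposited = 0.439 / 58.93 = 0.007450 mol.
Electrons per atom = n(e⁻)/n(Co) = 0.01490 / 0.007450 = 2.00 ≈ 2, so the ion is Co²⁺.

+2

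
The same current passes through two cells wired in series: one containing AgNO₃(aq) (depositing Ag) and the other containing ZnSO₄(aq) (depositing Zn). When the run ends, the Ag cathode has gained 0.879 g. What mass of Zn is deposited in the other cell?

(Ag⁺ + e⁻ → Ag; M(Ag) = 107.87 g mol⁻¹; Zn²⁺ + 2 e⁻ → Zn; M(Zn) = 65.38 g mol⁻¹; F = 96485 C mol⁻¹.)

0.266 g

n(Ag) = 0.879 / 107.87 = 0.008149 mol.
Since Ag⁺ + e⁻ → Ag, n(e⁻) passed = 1 × 0.008149 = 0.008149 mol.
Cells in series carry the same charge, so the same 0.008149 mol of electrons passes through cell 2.
Zn²⁺ + 2 e⁻ → Zn, so n(Zn) = 0.008149 / 2 = 0.004074 mol.
m(Zn) = 0.004074 × 65.38 = 0.266 g.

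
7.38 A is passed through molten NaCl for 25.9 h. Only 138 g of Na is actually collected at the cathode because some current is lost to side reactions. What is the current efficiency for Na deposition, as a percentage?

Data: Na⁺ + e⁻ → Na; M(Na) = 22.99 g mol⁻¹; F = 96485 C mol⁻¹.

Q = I·t = 7.380 × 93240 = 688100 C; n(e⁻) = 688100/96485 = 7.132 mol.
Theoretical n(Na) = n(e⁻)/1 = 7.132 mol, i.e. m_theo = 7.132 × 22.99 = 164.0 g.
Efficiency = m_actual / m_theo = 138 / 164.0 = 84.2 %.

84.2 %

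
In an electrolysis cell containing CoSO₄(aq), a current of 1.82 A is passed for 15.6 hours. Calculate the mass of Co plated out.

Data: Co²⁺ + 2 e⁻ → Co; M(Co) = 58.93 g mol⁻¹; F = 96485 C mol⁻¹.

Q = I·t = 1.820 A × 56160 s = 102200 C.
n(e⁻) = Q/F = 102200 / 96485 = 1.059 mol.
Co²⁺ + 2 e⁻ → Co, so n(Co) = n(e⁻)/2 = 0.5297 mol.
m = n·M = 0.5297 × 58.93 = 31.2 g.

31.2 g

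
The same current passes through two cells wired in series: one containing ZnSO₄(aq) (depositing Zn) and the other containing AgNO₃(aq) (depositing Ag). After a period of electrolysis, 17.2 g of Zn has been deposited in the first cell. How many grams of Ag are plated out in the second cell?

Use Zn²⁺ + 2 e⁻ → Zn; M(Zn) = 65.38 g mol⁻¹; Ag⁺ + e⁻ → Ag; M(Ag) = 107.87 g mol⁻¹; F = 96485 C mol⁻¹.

n(Zn) = 17.2 / 65.38 = 0.2631 mol.
Since Zn²⁺ + 2 e⁻ → Zn, n(e⁻) passed = 2 × 0.2631 = 0.5262 mol.
Cells in series carry the same charge, so the same 0.5262 mol of electrons passes through cell 2.
Ag⁺ + e⁻ → Ag, so n(Ag) = 0.5262 / 1 = 0.5262 mol.
m(Ag) = 0.5262 × 107.87 = 56.8 g.

56.8 g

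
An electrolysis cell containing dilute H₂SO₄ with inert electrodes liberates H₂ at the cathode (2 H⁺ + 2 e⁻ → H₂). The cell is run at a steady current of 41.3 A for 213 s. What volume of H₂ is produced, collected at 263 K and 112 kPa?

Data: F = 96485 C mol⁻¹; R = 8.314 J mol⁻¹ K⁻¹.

Q = I·t = 41.30 A × 213.00 s = 8797 C.
n(e⁻) = Q/F = 8797 / 96485 = 0.09117 mol.
2 electrons are transferred per H₂ molecule, so n(H₂) = 0.09117 / 2 = 0.04559 mol.
V = nRT/P = (0.04559 × 8.314 × 263) / (112 × 10³ Pa) = 8.90 × 10⁻⁴ m³ = 0.890 L.

0.890 L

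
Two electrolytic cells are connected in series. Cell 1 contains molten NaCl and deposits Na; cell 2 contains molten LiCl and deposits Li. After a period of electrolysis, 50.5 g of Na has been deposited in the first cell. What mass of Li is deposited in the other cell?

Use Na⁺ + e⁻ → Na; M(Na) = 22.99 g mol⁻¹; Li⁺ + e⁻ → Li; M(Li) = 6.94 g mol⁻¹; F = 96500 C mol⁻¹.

n(Na) = 50.5 / 22.99 = 2.197 mol.
Since Na⁺ + e⁻ → Na, n(e⁻) passed = 1 × 2.197 = 2.197 mol.
Cells in series carry the same charge, so the same 2.197 mol of electrons passes through cell 2.
Li⁺ + e⁻ → Li, so n(Li) = 2.197 / 1 = 2.197 mol.
m(Li) = 2.197 × 6.94 = 15.2 g.

15.2 g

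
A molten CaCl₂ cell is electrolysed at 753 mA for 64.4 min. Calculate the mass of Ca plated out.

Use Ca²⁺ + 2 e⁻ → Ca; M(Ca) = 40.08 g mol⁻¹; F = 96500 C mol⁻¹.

0.604 g

Q = I·t = 0.7530 A × 3864.0 s = 2910 C.
n(e⁻) = Q/F = 2910 / 96500 = 0.03015 mol.
Ca²⁺ + 2 e⁻ → Ca, so n(Ca) = n(e⁻)/2 = 0.01508 mol.
m = n·M = 0.01508 × 40.08 = 0.604 g.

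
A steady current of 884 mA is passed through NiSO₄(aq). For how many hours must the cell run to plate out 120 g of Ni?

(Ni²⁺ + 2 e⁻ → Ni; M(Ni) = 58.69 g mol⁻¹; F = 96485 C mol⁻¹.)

n(Ni) = m/M = 120 / 58.69 = 2.045 mol.
Each Ni atom requires 2 electrons, so n(e⁻) = 2 × 2.045 = 4.089 mol.
Q = n(e⁻)·F = 4.089 × 96485 = 394600 C.
t = Q/I = 394600 / 0.8840 A = 446300 s = 124 h.

124 h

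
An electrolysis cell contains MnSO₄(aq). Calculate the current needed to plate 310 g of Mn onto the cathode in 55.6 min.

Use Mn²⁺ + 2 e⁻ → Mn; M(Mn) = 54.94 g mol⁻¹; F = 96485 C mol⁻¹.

326 A

n(Mn) = 310 / 54.94 = 5.643 mol.
n(e⁻) = 2 × 5.643 = 11.29 mol.
Q = n(e⁻)·F = 11.29 × 96485 = 1089000 C.
I = Q/t = 1089000 / 3336.0 s = 326 A.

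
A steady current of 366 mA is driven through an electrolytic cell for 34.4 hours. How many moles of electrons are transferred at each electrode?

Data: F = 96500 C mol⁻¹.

0.470 mol

Q = I·t = 0.3660 A × 123840 s = 45330 C.
n(e⁻) = Q/F = 45330 / 96500 = 0.470 mol.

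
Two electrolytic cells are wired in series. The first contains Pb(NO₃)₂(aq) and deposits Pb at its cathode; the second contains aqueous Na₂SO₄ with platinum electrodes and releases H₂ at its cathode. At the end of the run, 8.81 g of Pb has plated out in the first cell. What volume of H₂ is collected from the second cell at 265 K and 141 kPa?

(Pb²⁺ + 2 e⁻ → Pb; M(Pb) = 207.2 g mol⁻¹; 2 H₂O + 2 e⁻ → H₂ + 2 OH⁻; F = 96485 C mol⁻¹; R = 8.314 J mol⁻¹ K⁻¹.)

0.664 L

n(Pb) = 8.81 / 207.2 = 0.04252 mol, so n(e⁻) = 2 × 0.04252 = 0.08504 mol.
The cells are in series, so the same 0.08504 mol of electrons passes through the second cell.
2 H₂O + 2 e⁻ → H₂ + 2 OH⁻ — 2 mol e⁻ per mol H₂, so n(H₂) = 0.08504/2 = 0.04252 mol.
V = nRT/P = (0.04252 × 8.314 × 265) / (141 × 10³) = 6.64 × 10⁻⁴ m³ = 0.664 L.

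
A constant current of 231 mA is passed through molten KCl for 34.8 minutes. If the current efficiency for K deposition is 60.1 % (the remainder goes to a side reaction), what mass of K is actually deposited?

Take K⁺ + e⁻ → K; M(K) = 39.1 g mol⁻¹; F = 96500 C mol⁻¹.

0.117 g

Q = I·t = 0.2310 × 2088.0 = 482.3 C.
n(e⁻) = 482.3/96500 = 0.004998 mol; theoretically n(K) = 0.004998/1 = 0.004998 mol, m_theo = 0.1954 g.
At 60.1 % efficiency, m_actual = 0.601 × 0.1954 = 0.117 g.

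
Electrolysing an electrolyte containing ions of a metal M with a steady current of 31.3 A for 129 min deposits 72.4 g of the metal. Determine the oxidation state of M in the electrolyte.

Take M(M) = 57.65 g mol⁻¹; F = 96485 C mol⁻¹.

Q = I·t = 31.30 A × 7740.0 s = 242300 C, so n(e⁻) = 242300/96485 = 2.511 mol.
n(M) deposited = 72.4 / 57.65 = 1.256 mol.
Electrons per atom = n(e⁻)/n(M) = 2.511 / 1.256 = 2.00 ≈ 2, so the ion is M²⁺.

+2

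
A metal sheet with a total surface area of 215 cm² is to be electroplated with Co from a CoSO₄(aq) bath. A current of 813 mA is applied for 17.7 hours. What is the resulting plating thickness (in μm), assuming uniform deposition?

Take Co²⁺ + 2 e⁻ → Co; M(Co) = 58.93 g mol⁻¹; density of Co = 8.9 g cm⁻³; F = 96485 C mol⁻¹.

Q = I·t = 0.8130 × 63720 = 51800 C; n(e⁻) = 0.5369 mol.
n(Co) = n(e⁻)/2 = 0.2685 mol, so m = 0.2685 × 58.93 = 15.82 g.
Volume = m/ρ = 15.82 / 8.9 = 1.778 cm³.
Thickness = V/A = 1.778 / 215 = 0.00827 cm = 82.7 μm.

82.7 μm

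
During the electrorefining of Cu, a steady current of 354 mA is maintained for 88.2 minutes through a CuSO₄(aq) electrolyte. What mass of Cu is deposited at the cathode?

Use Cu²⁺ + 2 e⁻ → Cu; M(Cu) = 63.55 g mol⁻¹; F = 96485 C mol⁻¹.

0.617 g

Q = I·t = 0.3540 A × 5292.0 s = 1873 C.
n(e⁻) = Q/F = 1873 / 96485 = 0.01942 mol.
Cu²⁺ + 2 e⁻ → Cu, so n(Cu) = n(e⁻)/2 = 0.009708 mol.
m = n·M = 0.009708 × 63.55 = 0.617 g.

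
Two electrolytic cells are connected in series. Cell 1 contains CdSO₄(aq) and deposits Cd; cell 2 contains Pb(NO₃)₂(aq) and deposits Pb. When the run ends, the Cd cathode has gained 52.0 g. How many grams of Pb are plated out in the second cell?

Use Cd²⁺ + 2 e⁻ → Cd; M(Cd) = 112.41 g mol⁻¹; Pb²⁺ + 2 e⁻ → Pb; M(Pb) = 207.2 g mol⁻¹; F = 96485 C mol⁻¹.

n(Cd) = 52.0 / 112.41 = 0.4626 mol.
Since Cd²⁺ + 2 e⁻ → Cd, n(e⁻) passed = 2 × 0.4626 = 0.9252 mol.
Cells in series carry the same charge, so the same 0.9252 mol of electrons passes through cell 2.
Pb²⁺ + 2 e⁻ → Pb, so n(Pb) = 0.9252 / 2 = 0.4626 mol.
m(Pb) = 0.4626 × 207.2 = 95.8 g.

95.8 g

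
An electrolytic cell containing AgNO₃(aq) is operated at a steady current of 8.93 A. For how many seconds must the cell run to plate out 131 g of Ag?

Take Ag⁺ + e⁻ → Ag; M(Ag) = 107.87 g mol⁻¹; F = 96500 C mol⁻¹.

13100 s

n(Ag) = m/M = 131 / 107.87 = 1.214 mol.
Each Ag atom requires 1 electron, so n(e⁻) = 1 × 1.214 = 1.214 mol.
Q = n(e⁻)·F = 1.214 × 96500 = 117200 C.
t = Q/I = 117200 / 8.930 A = 13120 s.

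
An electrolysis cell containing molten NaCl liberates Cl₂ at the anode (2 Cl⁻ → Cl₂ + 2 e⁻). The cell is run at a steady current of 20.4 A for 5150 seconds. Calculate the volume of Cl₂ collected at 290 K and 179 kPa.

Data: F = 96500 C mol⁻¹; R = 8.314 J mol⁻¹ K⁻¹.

7.33 L

Q = I·t = 20.40 A × 5150.0 s = 105100 C.
n(e⁻) = Q/F = 105100 / 96500 = 1.089 mol.
2 electrons are transferred per Cl₂ molecule, so n(Cl₂) = 1.089 / 2 = 0.5444 mol.
V = nRT/P = (0.5444 × 8.314 × 290) / (179 × 10³ Pa) = 0.00733 m³ = 7.33 L.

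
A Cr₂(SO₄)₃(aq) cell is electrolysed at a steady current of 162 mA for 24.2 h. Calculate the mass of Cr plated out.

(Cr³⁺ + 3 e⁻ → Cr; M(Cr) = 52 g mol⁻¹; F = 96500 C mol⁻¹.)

Q = I·t = 0.1620 A × 87120 s = 14110 C.
n(e⁻) = Q/F = 14110 / 96500 = 0.1463 mol.
Cr³⁺ + 3 e⁻ → Cr, so n(Cr) = n(e⁻)/3 = 0.04875 mol.
m = n·M = 0.04875 × 52 = 2.54 g.

2.54 g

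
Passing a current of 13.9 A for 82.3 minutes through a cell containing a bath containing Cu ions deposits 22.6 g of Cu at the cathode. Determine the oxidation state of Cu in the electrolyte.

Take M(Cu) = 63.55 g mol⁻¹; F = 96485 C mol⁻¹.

Q = I·t = 13.90 A × 4938.0 s = 68640 C, so n(e⁻) = 68640/96485 = 0.7114 mol.
n(Cu) deposited = 22.6 / 63.55 = 0.3556 mol.
Electrons per atom = n(e⁻)/n(Cu) = 0.7114 / 0.3556 = 2.00 ≈ 2, so the ion is Cu²⁺.

+2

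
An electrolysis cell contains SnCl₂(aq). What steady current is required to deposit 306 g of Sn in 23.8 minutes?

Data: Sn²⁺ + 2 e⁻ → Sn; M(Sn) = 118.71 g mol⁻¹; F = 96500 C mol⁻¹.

348 A

n(Sn) = 306 / 118.71 = 2.578 mol.
n(e⁻) = 2 × 2.578 = 5.155 mol.
Q = n(e⁻)·F = 5.155 × 96500 = 497500 C.
I = Q/t = 497500 / 1428.0 s = 348 A.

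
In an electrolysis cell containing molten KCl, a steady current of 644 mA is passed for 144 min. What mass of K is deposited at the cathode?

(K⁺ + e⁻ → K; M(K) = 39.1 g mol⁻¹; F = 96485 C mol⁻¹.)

Q = I·t = 0.6440 A × 8640.0 s = 5564 C.
n(e⁻) = Q/F = 5564 / 96485 = 0.05767 mol.
K⁺ + e⁻ → K, so n(K) = n(e⁻)/1 = 0.05767 mol.
m = n·M = 0.05767 × 39.1 = 2.25 g.

2.25 g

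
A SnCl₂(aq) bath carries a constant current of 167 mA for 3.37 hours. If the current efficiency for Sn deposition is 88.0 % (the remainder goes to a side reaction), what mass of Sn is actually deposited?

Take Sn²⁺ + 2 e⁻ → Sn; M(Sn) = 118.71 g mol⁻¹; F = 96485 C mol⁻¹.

1.10 g

Q = I·t = 0.1670 × 12132 = 2026 C.
n(e⁻) = 2026/96485 = 0.02100 mol; theoretically n(Sn) = 0.02100/2 = 0.01050 mol, m_theo = 1.246 g.
At 88.0 % efficiency, m_actual = 0.880 × 1.246 = 1.10 g.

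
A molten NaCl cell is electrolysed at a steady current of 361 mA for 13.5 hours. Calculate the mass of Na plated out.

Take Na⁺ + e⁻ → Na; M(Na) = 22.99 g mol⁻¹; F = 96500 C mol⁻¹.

4.18 g

Q = I·t = 0.3610 A × 48600 s = 17540 C.
n(e⁻) = Q/F = 17540 / 96500 = 0.1818 mol.
Na⁺ + e⁻ → Na, so n(Na) = n(e⁻)/1 = 0.1818 mol.
m = n·M = 0.1818 × 22.99 = 4.18 g.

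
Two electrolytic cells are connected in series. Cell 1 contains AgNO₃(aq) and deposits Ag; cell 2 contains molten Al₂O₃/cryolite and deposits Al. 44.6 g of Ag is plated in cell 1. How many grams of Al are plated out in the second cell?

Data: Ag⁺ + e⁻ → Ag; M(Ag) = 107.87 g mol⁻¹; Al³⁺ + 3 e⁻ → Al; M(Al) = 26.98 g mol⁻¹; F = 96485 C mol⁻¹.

n(Ag) = 44.6 / 107.87 = 0.4135 mol.
Since Ag⁺ + e⁻ → Ag, n(e⁻) passed = 1 × 0.4135 = 0.4135 mol.
Cells in series carry the same charge, so the same 0.4135 mol of electrons passes through cell 2.
Al³⁺ + 3 e⁻ → Al, so n(Al) = 0.4135 / 3 = 0.1378 mol.
m(Al) = 0.1378 × 26.98 = 3.72 g.

3.72 g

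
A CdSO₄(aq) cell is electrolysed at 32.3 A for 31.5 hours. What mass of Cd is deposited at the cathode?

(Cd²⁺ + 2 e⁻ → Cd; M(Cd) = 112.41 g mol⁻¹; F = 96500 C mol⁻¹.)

Q = I·t = 32.30 A × 113400 s = 3663000 C.
n(e⁻) = Q/F = 3663000 / 96500 = 37.96 mol.
Cd²⁺ + 2 e⁻ → Cd, so n(Cd) = n(e⁻)/2 = 18.98 mol.
m = n·M = 18.98 × 112.41 = 2130 g.

2130 g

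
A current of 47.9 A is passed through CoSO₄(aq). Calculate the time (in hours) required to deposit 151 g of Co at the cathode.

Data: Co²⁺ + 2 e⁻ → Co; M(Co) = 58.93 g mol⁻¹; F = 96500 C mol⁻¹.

n(Co) = m/M = 151 / 58.93 = 2.562 mol.
Each Co atom requires 2 electrons, so n(e⁻) = 2 × 2.562 = 5.125 mol.
Q = n(e⁻)·F = 5.125 × 96500 = 494500 C.
t = Q/I = 494500 / 47.90 A = 10320 s = 2.87 h.

2.87 h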